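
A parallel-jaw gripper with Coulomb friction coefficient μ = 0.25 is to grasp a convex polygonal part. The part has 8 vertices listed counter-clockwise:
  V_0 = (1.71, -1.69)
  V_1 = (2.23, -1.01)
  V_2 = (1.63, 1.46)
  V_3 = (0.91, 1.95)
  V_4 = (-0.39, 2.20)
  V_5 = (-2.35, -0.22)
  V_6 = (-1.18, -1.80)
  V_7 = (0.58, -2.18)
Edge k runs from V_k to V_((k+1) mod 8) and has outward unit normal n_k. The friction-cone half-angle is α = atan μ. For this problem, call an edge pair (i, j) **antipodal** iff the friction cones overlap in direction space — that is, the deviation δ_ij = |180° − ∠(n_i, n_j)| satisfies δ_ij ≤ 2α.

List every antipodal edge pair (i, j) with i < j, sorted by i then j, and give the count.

α = atan 0.25 = 14.04°;  2α = 28.07°
n_0 = (+0.7944, -0.6075)
n_1 = (+0.9717, +0.2361)
n_2 = (+0.5626, +0.8267)
n_3 = (+0.1888, +0.9820)
n_4 = (-0.7771, +0.6294)
n_5 = (-0.8036, -0.5951)
n_6 = (-0.2110, -0.9775)
n_7 = (+0.3978, -0.9175)
  (0,1): δ = 128.94°  ·
  (0,2): δ = 86.83°  ·
  (0,3): δ = 63.48°  ·
  (0,4): δ = 1.60°  ✓
  (0,5): δ = 73.93°  ·
  (0,6): δ = 115.22°  ·
  (0,7): δ = 150.85°  ·
  (1,2): δ = 137.89°  ·
  (1,3): δ = 114.54°  ·
  (1,4): δ = 52.66°  ·
  (1,5): δ = 22.87°  ✓
  (1,6): δ = 64.16°  ·
  (1,7): δ = 99.79°  ·
  (2,3): δ = 156.65°  ·
  (2,4): δ = 94.77°  ·
  (2,5): δ = 19.24°  ✓
  (2,6): δ = 22.05°  ✓
  (2,7): δ = 57.68°  ·
  (3,4): δ = 118.12°  ·
  (3,5): δ = 42.59°  ·
  (3,6): δ = 1.30°  ✓
  (3,7): δ = 34.33°  ·
  (4,5): δ = 104.48°  ·
  (4,6): δ = 63.18°  ·
  (4,7): δ = 27.55°  ✓
  (5,6): δ = 138.70°  ·
  (5,7): δ = 103.08°  ·
  (6,7): δ = 144.37°  ·
antipodal pairs: 6

count = 6; pairs: (0,4), (1,5), (2,5), (2,6), (3,6), (4,7)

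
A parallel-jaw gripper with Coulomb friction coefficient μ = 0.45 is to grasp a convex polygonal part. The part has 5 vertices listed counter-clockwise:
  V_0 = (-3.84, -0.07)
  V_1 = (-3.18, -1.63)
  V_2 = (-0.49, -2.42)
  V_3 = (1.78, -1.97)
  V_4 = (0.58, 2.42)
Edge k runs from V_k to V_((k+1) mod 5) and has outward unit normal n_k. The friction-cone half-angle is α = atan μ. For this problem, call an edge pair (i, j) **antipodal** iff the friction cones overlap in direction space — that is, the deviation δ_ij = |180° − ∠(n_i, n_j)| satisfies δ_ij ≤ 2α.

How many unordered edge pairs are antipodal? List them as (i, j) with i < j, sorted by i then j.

count = 3; pairs: (0,3), (1,4), (2,4)

α = atan 0.45 = 24.23°;  2α = 48.46°
n_0 = (-0.9210, -0.3896)
n_1 = (-0.2818, -0.9595)
n_2 = (+0.1945, -0.9809)
n_3 = (+0.9646, +0.2637)
n_4 = (-0.4908, +0.8713)
  (0,1): δ = 129.30°  ·
  (0,2): δ = 101.72°  ·
  (0,3): δ = 7.64°  ✓
  (0,4): δ = 96.46°  ·
  (1,2): δ = 152.42°  ·
  (1,3): δ = 58.35°  ·
  (1,4): δ = 45.76°  ✓
  (2,3): δ = 85.92°  ·
  (2,4): δ = 18.18°  ✓
  (3,4): δ = 75.89°  ·
antipodal pairs: 3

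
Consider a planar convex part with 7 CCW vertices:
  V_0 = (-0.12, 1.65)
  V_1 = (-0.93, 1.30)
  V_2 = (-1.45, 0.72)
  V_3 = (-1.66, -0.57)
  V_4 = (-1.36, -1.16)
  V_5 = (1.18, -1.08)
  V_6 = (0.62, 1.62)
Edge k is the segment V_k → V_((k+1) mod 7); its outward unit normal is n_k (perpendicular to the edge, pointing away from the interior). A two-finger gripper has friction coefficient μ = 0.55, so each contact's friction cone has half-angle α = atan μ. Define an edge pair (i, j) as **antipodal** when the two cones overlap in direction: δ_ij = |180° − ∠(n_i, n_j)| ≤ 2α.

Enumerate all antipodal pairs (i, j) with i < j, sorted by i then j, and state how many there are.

count = 6; pairs: (0,4), (1,4), (1,5), (2,5), (3,5), (4,6)

α = atan 0.55 = 28.81°;  2α = 57.62°
n_0 = (-0.3967, +0.9180)
n_1 = (-0.7446, +0.6675)
n_2 = (-0.9870, +0.1607)
n_3 = (-0.8914, -0.4532)
n_4 = (+0.0315, -0.9995)
n_5 = (+0.9792, +0.2031)
n_6 = (+0.0405, +0.9992)
  (0,1): δ = 155.25°  ·
  (0,2): δ = 122.62°  ·
  (0,3): δ = 86.42°  ·
  (0,4): δ = 21.57°  ✓
  (0,5): δ = 78.35°  ·
  (0,6): δ = 154.31°  ·
  (1,2): δ = 147.37°  ·
  (1,3): δ = 111.17°  ·
  (1,4): δ = 46.32°  ✓
  (1,5): δ = 53.60°  ✓
  (1,6): δ = 129.56°  ·
  (2,3): δ = 143.80°  ·
  (2,4): δ = 78.95°  ·
  (2,5): δ = 20.96°  ✓
  (2,6): δ = 96.92°  ·
  (3,4): δ = 115.15°  ·
  (3,5): δ = 15.23°  ✓
  (3,6): δ = 60.73°  ·
  (4,5): δ = 80.09°  ·
  (4,6): δ = 4.13°  ✓
  (5,6): δ = 104.04°  ·
antipodal pairs: 6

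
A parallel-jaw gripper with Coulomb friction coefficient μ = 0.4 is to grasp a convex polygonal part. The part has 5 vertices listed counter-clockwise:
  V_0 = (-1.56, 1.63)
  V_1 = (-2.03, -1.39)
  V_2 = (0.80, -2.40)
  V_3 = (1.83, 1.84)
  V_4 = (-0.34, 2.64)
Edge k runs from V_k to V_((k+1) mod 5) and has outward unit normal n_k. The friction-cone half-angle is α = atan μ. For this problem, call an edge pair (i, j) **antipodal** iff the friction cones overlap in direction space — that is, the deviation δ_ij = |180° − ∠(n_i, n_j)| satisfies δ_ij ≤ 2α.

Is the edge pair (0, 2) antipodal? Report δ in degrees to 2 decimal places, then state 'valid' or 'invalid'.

α = atan 0.4 = 21.80°;  2α = 43.60°
edge 0: e_0 = (-0.47, -3.02);  n_0 = (-0.9881, +0.1538)
edge 2: e_2 = (+1.03, +4.24);  n_2 = (+0.9717, -0.2361)
∠(n_0, n_2) = 175.19°
δ = |180° − 175.19°| = 4.81°
4.81° ≤ 2α = 43.60°  →  valid

δ = 4.81°, valid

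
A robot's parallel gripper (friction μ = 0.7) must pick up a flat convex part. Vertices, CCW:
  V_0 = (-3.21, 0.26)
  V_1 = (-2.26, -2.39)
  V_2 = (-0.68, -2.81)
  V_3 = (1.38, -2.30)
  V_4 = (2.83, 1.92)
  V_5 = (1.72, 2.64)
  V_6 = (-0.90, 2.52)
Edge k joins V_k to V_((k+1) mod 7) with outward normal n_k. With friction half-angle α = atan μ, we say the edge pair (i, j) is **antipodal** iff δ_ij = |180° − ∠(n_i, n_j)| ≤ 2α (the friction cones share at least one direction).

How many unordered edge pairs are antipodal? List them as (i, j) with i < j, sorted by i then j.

α = atan 0.7 = 34.99°;  2α = 69.98°
n_0 = (-0.9413, -0.3375)
n_1 = (-0.2569, -0.9664)
n_2 = (+0.2403, -0.9707)
n_3 = (+0.9457, -0.3250)
n_4 = (+0.5442, +0.8390)
n_5 = (-0.0458, +0.9990)
n_6 = (-0.6993, +0.7148)
  (0,1): δ = 124.61°  ·
  (0,2): δ = 95.82°  ·
  (0,3): δ = 38.69°  ✓
  (0,4): δ = 37.31°  ✓
  (0,5): δ = 72.90°  ·
  (0,6): δ = 114.65°  ·
  (1,2): δ = 151.21°  ·
  (1,3): δ = 94.08°  ·
  (1,4): δ = 18.08°  ✓
  (1,5): δ = 17.51°  ✓
  (1,6): δ = 59.26°  ✓
  (2,3): δ = 122.87°  ·
  (2,4): δ = 46.87°  ✓
  (2,5): δ = 11.28°  ✓
  (2,6): δ = 30.47°  ✓
  (3,4): δ = 104.01°  ·
  (3,5): δ = 68.41°  ✓
  (3,6): δ = 26.66°  ✓
  (4,5): δ = 144.41°  ·
  (4,6): δ = 102.66°  ·
  (5,6): δ = 138.25°  ·
antipodal pairs: 10

count = 10; pairs: (0,3), (0,4), (1,4), (1,5), (1,6), (2,4), (2,5), (2,6), (3,5), (3,6)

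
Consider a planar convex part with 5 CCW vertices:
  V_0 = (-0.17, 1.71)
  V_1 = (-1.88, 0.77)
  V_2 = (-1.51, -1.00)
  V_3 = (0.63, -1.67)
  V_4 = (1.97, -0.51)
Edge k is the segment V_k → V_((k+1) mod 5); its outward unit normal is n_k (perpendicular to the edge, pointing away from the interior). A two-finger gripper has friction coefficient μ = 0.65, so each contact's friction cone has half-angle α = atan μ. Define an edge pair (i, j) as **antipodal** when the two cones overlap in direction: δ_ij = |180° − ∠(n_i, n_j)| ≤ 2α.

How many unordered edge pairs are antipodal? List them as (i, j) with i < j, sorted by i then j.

count = 5; pairs: (0,2), (0,3), (1,3), (1,4), (2,4)

α = atan 0.65 = 33.02°;  2α = 66.05°
n_0 = (-0.4817, +0.8763)
n_1 = (-0.9788, -0.2046)
n_2 = (-0.2988, -0.9543)
n_3 = (+0.6545, -0.7561)
n_4 = (+0.7200, +0.6940)
  (0,1): δ = 106.99°  ·
  (0,2): δ = 46.18°  ✓
  (0,3): δ = 12.08°  ✓
  (0,4): δ = 105.15°  ·
  (1,2): δ = 119.19°  ·
  (1,3): δ = 60.93°  ✓
  (1,4): δ = 32.14°  ✓
  (2,3): δ = 121.73°  ·
  (2,4): δ = 28.67°  ✓
  (3,4): δ = 86.93°  ·
antipodal pairs: 5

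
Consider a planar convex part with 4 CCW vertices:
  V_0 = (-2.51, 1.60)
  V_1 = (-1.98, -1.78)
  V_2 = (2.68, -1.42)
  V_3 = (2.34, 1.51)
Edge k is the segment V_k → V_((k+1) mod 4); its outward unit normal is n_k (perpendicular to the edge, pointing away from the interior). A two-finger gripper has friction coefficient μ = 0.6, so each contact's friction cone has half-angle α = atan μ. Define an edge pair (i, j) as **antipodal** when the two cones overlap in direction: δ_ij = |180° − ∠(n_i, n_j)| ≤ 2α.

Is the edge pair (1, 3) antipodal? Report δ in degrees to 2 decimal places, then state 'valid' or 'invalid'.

δ = 5.48°, valid

α = atan 0.6 = 30.96°;  2α = 61.93°
edge 1: e_1 = (+4.66, +0.36);  n_1 = (+0.0770, -0.9970)
edge 3: e_3 = (-4.85, +0.09);  n_3 = (+0.0186, +0.9998)
∠(n_1, n_3) = 174.52°
δ = |180° − 174.52°| = 5.48°
5.48° ≤ 2α = 61.93°  →  valid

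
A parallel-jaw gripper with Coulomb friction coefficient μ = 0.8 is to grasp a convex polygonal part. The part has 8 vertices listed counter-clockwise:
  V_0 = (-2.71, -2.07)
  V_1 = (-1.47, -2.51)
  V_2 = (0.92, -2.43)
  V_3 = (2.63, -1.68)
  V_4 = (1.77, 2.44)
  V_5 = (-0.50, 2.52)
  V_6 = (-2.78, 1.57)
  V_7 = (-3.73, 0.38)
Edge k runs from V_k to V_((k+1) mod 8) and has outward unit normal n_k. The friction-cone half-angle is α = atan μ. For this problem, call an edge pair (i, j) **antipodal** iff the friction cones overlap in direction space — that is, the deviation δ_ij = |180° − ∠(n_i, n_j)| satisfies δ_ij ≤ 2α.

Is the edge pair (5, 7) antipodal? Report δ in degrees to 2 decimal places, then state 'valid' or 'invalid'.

α = atan 0.8 = 38.66°;  2α = 77.32°
edge 5: e_5 = (-2.28, -0.95);  n_5 = (-0.3846, +0.9231)
edge 7: e_7 = (+1.02, -2.45);  n_7 = (-0.9232, -0.3843)
∠(n_5, n_7) = 89.98°
δ = |180° − 89.98°| = 90.02°
90.02° > 2α = 77.32°  →  invalid

δ = 90.02°, invalid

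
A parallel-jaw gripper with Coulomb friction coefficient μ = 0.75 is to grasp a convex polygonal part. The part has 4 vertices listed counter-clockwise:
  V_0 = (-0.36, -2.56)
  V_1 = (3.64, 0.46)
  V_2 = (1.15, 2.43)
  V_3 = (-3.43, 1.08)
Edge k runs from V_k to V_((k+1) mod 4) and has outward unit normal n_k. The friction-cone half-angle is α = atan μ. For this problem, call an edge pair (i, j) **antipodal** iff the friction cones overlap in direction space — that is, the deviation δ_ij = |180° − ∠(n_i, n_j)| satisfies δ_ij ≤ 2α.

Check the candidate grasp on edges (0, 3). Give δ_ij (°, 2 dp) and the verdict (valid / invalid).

δ = 93.09°, invalid

α = atan 0.75 = 36.87°;  2α = 73.74°
edge 0: e_0 = (+4.00, +3.02);  n_0 = (+0.6026, -0.7981)
edge 3: e_3 = (+3.07, -3.64);  n_3 = (-0.7644, -0.6447)
∠(n_0, n_3) = 86.91°
δ = |180° − 86.91°| = 93.09°
93.09° > 2α = 73.74°  →  invalid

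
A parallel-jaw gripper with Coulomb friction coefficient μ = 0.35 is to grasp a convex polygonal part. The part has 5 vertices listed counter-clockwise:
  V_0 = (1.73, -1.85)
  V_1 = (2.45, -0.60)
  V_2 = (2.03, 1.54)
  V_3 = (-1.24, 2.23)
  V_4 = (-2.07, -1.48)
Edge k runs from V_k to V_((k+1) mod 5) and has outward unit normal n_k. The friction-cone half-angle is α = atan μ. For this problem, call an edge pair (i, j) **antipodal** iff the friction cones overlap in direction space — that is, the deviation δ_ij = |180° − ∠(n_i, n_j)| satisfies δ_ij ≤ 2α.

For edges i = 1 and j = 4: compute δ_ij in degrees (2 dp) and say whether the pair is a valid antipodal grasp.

δ = 73.33°, invalid

α = atan 0.35 = 19.29°;  2α = 38.58°
edge 1: e_1 = (-0.42, +2.14);  n_1 = (+0.9813, +0.1926)
edge 4: e_4 = (+3.80, -0.37);  n_4 = (-0.0969, -0.9953)
∠(n_1, n_4) = 106.67°
δ = |180° − 106.67°| = 73.33°
73.33° > 2α = 38.58°  →  invalid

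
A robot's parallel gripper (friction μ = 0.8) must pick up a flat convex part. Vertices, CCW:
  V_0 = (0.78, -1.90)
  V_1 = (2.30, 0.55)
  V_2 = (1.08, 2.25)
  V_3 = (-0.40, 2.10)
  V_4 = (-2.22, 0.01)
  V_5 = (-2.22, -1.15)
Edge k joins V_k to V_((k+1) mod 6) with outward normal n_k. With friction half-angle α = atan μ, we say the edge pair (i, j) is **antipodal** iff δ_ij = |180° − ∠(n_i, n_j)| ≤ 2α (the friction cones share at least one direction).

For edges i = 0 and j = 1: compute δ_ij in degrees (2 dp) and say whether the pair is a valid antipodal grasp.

δ = 112.52°, invalid

α = atan 0.8 = 38.66°;  2α = 77.32°
edge 0: e_0 = (+1.52, +2.45);  n_0 = (+0.8497, -0.5272)
edge 1: e_1 = (-1.22, +1.70);  n_1 = (+0.8124, +0.5830)
∠(n_0, n_1) = 67.48°
δ = |180° − 67.48°| = 112.52°
112.52° > 2α = 77.32°  →  invalid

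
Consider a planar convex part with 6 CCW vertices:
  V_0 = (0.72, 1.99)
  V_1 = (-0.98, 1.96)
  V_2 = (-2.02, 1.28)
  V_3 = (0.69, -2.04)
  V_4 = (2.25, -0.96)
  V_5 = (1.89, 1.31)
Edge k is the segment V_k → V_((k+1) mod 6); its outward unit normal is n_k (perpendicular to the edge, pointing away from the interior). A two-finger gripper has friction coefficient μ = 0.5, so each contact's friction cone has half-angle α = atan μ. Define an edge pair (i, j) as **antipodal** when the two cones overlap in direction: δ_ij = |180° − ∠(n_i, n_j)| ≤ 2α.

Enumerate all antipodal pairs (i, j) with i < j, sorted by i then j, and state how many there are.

α = atan 0.5 = 26.57°;  2α = 53.13°
n_0 = (-0.0176, +0.9998)
n_1 = (-0.5472, +0.8370)
n_2 = (-0.7747, -0.6323)
n_3 = (+0.5692, -0.8222)
n_4 = (+0.9877, +0.1566)
n_5 = (+0.5025, +0.8646)
  (0,1): δ = 147.83°  ·
  (0,2): δ = 51.79°  ✓
  (0,3): δ = 33.68°  ✓
  (0,4): δ = 98.00°  ·
  (0,5): δ = 148.82°  ·
  (1,2): δ = 83.95°  ·
  (1,3): δ = 1.52°  ✓
  (1,4): δ = 65.83°  ·
  (1,5): δ = 116.66°  ·
  (2,3): δ = 94.53°  ·
  (2,4): δ = 30.21°  ✓
  (2,5): δ = 20.61°  ✓
  (3,4): δ = 115.68°  ·
  (3,5): δ = 64.86°  ·
  (4,5): δ = 129.18°  ·
antipodal pairs: 5

count = 5; pairs: (0,2), (0,3), (1,3), (2,4), (2,5)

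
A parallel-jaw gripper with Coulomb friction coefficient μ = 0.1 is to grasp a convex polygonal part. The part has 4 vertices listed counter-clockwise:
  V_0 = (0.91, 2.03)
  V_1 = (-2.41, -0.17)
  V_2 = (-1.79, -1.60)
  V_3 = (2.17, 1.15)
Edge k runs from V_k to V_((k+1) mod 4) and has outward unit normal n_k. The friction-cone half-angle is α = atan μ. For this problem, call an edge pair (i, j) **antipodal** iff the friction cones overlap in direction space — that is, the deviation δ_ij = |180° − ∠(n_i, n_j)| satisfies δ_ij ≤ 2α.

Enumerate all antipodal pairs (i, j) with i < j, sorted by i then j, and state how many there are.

count = 1; pairs: (0,2)

α = atan 0.1 = 5.71°;  2α = 11.42°
n_0 = (-0.5524, +0.8336)
n_1 = (-0.9175, -0.3978)
n_2 = (+0.5704, -0.8214)
n_3 = (+0.5726, +0.8198)
  (0,1): δ = 100.09°  ·
  (0,2): δ = 1.25°  ✓
  (0,3): δ = 111.54°  ·
  (1,2): δ = 78.66°  ·
  (1,3): δ = 31.63°  ·
  (2,3): δ = 69.71°  ·
antipodal pairs: 1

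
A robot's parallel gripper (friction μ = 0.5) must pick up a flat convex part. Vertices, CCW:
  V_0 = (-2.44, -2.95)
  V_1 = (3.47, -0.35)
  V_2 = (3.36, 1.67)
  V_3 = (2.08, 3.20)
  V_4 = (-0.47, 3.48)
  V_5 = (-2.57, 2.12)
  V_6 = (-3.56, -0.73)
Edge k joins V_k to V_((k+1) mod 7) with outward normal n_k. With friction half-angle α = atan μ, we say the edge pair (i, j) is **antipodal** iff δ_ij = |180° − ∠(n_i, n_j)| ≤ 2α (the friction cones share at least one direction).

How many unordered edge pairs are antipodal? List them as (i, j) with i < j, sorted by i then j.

α = atan 0.5 = 26.57°;  2α = 53.13°
n_0 = (+0.4027, -0.9153)
n_1 = (+0.9985, +0.0544)
n_2 = (+0.7670, +0.6417)
n_3 = (+0.1091, +0.9940)
n_4 = (-0.5436, +0.8394)
n_5 = (-0.9446, +0.3281)
n_6 = (-0.8928, -0.4504)
  (0,1): δ = 110.63°  ·
  (0,2): δ = 73.83°  ·
  (0,3): δ = 30.01°  ✓
  (0,4): δ = 9.18°  ✓
  (0,5): δ = 47.10°  ✓
  (0,6): δ = 93.02°  ·
  (1,2): δ = 143.20°  ·
  (1,3): δ = 99.38°  ·
  (1,4): δ = 60.19°  ·
  (1,5): δ = 22.27°  ✓
  (1,6): δ = 23.65°  ✓
  (2,3): δ = 136.18°  ·
  (2,4): δ = 96.99°  ·
  (2,5): δ = 59.07°  ·
  (2,6): δ = 13.14°  ✓
  (3,4): δ = 140.81°  ·
  (3,5): δ = 102.89°  ·
  (3,6): δ = 56.96°  ·
  (4,5): δ = 142.08°  ·
  (4,6): δ = 96.16°  ·
  (5,6): δ = 134.07°  ·
antipodal pairs: 6

count = 6; pairs: (0,3), (0,4), (0,5), (1,5), (1,6), (2,6)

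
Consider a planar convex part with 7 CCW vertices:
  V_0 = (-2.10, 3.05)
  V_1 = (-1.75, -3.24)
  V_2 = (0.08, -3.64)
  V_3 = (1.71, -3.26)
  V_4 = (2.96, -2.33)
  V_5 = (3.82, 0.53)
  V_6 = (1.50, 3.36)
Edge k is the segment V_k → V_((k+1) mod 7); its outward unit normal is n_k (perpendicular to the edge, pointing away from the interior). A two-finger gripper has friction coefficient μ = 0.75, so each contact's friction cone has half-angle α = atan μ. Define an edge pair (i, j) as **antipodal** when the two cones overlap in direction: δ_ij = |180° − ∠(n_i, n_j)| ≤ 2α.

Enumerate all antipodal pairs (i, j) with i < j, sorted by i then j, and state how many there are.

count = 9; pairs: (0,3), (0,4), (0,5), (1,5), (1,6), (2,5), (2,6), (3,6), (4,6)

α = atan 0.75 = 36.87°;  2α = 73.74°
n_0 = (-0.9985, -0.0556)
n_1 = (-0.2135, -0.9769)
n_2 = (+0.2270, -0.9739)
n_3 = (+0.5969, -0.8023)
n_4 = (+0.9576, -0.2880)
n_5 = (+0.7733, +0.6340)
n_6 = (-0.0858, +0.9963)
  (0,1): δ = 105.51°  ·
  (0,2): δ = 80.06°  ·
  (0,3): δ = 56.54°  ✓
  (0,4): δ = 19.92°  ✓
  (0,5): δ = 36.16°  ✓
  (0,6): δ = 91.74°  ·
  (1,2): δ = 154.55°  ·
  (1,3): δ = 131.02°  ·
  (1,4): δ = 94.41°  ·
  (1,5): δ = 38.33°  ✓
  (1,6): δ = 17.25°  ✓
  (2,3): δ = 156.47°  ·
  (2,4): δ = 119.86°  ·
  (2,5): δ = 63.78°  ✓
  (2,6): δ = 8.20°  ✓
  (3,4): δ = 143.39°  ·
  (3,5): δ = 87.30°  ·
  (3,6): δ = 31.73°  ✓
  (4,5): δ = 123.92°  ·
  (4,6): δ = 68.34°  ✓
  (5,6): δ = 124.42°  ·
antipodal pairs: 9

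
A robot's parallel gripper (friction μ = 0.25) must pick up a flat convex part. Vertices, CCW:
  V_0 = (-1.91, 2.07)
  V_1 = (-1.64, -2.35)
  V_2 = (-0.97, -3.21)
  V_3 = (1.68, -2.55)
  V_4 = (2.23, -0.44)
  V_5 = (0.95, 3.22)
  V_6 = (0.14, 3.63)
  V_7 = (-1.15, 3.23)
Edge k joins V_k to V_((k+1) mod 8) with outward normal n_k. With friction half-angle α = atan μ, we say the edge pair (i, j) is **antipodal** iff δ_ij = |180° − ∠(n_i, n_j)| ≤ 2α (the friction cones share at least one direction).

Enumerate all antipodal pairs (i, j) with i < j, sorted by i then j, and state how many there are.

α = atan 0.25 = 14.04°;  2α = 28.07°
n_0 = (-0.9981, -0.0610)
n_1 = (-0.7889, -0.6146)
n_2 = (+0.2417, -0.9704)
n_3 = (+0.9677, -0.2522)
n_4 = (+0.9439, +0.3301)
n_5 = (+0.4516, +0.8922)
n_6 = (-0.2962, +0.9551)
n_7 = (-0.8365, +0.5480)
  (0,1): δ = 145.57°  ·
  (0,2): δ = 79.51°  ·
  (0,3): δ = 18.11°  ✓
  (0,4): δ = 15.78°  ✓
  (0,5): δ = 59.66°  ·
  (0,6): δ = 103.73°  ·
  (0,7): δ = 143.27°  ·
  (1,2): δ = 113.94°  ·
  (1,3): δ = 52.53°  ·
  (1,4): δ = 18.64°  ✓
  (1,5): δ = 25.23°  ✓
  (1,6): δ = 69.31°  ·
  (1,7): δ = 108.85°  ·
  (2,3): δ = 118.60°  ·
  (2,4): δ = 84.71°  ·
  (2,5): δ = 40.83°  ·
  (2,6): δ = 3.24°  ✓
  (2,7): δ = 42.78°  ·
  (3,4): δ = 146.11°  ·
  (3,5): δ = 102.24°  ·
  (3,6): δ = 58.16°  ·
  (3,7): δ = 18.62°  ✓
  (4,5): δ = 136.12°  ·
  (4,6): δ = 92.05°  ·
  (4,7): δ = 52.51°  ·
  (5,6): δ = 135.93°  ·
  (5,7): δ = 96.38°  ·
  (6,7): δ = 140.46°  ·
antipodal pairs: 6

count = 6; pairs: (0,3), (0,4), (1,4), (1,5), (2,6), (3,7)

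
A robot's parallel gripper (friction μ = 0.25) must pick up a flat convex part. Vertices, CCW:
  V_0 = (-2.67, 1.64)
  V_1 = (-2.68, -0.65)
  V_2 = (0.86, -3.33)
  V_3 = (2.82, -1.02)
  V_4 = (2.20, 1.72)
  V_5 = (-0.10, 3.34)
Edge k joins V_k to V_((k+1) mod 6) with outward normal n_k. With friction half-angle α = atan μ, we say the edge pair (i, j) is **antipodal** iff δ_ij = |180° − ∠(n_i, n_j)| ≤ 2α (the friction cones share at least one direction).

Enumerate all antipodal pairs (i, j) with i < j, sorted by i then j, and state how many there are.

count = 3; pairs: (0,3), (1,4), (2,5)

α = atan 0.25 = 14.04°;  2α = 28.07°
n_0 = (-1.0000, +0.0044)
n_1 = (-0.6036, -0.7973)
n_2 = (+0.7625, -0.6470)
n_3 = (+0.9753, +0.2207)
n_4 = (+0.5758, +0.8176)
n_5 = (-0.5517, +0.8340)
  (0,1): δ = 126.88°  ·
  (0,2): δ = 40.06°  ·
  (0,3): δ = 13.00°  ✓
  (0,4): δ = 55.09°  ·
  (0,5): δ = 123.73°  ·
  (1,2): δ = 93.19°  ·
  (1,3): δ = 40.12°  ·
  (1,4): δ = 1.97°  ✓
  (1,5): δ = 70.61°  ·
  (2,3): δ = 126.94°  ·
  (2,4): δ = 84.84°  ·
  (2,5): δ = 16.20°  ✓
  (3,4): δ = 137.91°  ·
  (3,5): δ = 69.27°  ·
  (4,5): δ = 111.36°  ·
antipodal pairs: 3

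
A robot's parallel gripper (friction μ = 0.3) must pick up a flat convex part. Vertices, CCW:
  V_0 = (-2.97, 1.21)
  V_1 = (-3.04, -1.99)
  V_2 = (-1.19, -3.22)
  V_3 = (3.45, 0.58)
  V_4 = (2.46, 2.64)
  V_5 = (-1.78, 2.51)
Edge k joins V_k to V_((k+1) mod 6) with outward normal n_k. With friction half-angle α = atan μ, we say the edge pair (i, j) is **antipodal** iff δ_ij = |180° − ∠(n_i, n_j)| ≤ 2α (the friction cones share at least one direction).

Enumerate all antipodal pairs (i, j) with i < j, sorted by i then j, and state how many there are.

count = 3; pairs: (0,3), (1,3), (2,5)

α = atan 0.3 = 16.70°;  2α = 33.40°
n_0 = (-0.9998, +0.0219)
n_1 = (-0.5537, -0.8327)
n_2 = (+0.6336, -0.7737)
n_3 = (+0.9013, +0.4332)
n_4 = (-0.0306, +0.9995)
n_5 = (-0.7376, +0.6752)
  (0,1): δ = 122.37°  ·
  (0,2): δ = 49.43°  ·
  (0,3): δ = 26.92°  ✓
  (0,4): δ = 93.01°  ·
  (0,5): δ = 138.78°  ·
  (1,2): δ = 107.07°  ·
  (1,3): δ = 30.71°  ✓
  (1,4): δ = 35.37°  ·
  (1,5): δ = 81.15°  ·
  (2,3): δ = 103.65°  ·
  (2,4): δ = 37.56°  ·
  (2,5): δ = 8.21°  ✓
  (3,4): δ = 113.91°  ·
  (3,5): δ = 68.14°  ·
  (4,5): δ = 134.23°  ·
antipodal pairs: 3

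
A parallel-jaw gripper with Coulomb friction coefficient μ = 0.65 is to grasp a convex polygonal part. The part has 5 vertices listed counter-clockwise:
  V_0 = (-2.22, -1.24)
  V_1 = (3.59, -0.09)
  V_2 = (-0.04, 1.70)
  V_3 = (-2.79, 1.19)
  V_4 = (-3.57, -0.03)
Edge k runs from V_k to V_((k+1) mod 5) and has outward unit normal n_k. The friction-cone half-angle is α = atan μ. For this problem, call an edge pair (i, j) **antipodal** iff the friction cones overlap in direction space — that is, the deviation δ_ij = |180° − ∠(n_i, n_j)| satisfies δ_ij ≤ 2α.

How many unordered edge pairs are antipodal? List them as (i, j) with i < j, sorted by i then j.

count = 5; pairs: (0,1), (0,2), (0,3), (1,4), (2,4)

α = atan 0.65 = 33.02°;  2α = 66.05°
n_0 = (+0.1942, -0.9810)
n_1 = (+0.4423, +0.8969)
n_2 = (-0.1823, +0.9832)
n_3 = (-0.8425, +0.5387)
n_4 = (-0.6674, -0.7447)
  (0,1): δ = 37.44°  ✓
  (0,2): δ = 0.69°  ✓
  (0,3): δ = 46.21°  ✓
  (0,4): δ = 126.93°  ·
  (1,2): δ = 143.25°  ·
  (1,3): δ = 96.34°  ·
  (1,4): δ = 15.62°  ✓
  (2,3): δ = 133.10°  ·
  (2,4): δ = 52.38°  ✓
  (3,4): δ = 99.28°  ·
antipodal pairs: 5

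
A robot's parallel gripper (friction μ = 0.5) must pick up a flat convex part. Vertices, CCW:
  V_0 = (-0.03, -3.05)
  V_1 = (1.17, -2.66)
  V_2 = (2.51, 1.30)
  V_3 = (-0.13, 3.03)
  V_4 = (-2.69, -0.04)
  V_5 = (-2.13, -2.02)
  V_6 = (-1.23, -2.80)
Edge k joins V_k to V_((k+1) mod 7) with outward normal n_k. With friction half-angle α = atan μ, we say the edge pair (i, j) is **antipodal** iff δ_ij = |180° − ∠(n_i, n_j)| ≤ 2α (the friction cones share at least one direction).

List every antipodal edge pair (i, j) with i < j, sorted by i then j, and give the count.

count = 7; pairs: (0,2), (0,3), (1,3), (1,4), (2,4), (2,5), (2,6)

α = atan 0.5 = 26.57°;  2α = 53.13°
n_0 = (+0.3091, -0.9510)
n_1 = (+0.9472, -0.3205)
n_2 = (+0.5481, +0.8364)
n_3 = (-0.7680, +0.6404)
n_4 = (-0.9623, -0.2722)
n_5 = (-0.6549, -0.7557)
n_6 = (-0.2040, -0.9790)
  (0,1): δ = 126.70°  ·
  (0,2): δ = 51.24°  ✓
  (0,3): δ = 32.17°  ✓
  (0,4): δ = 87.79°  ·
  (0,5): δ = 121.08°  ·
  (0,6): δ = 150.23°  ·
  (1,2): δ = 104.54°  ·
  (1,3): δ = 21.13°  ✓
  (1,4): δ = 34.49°  ✓
  (1,5): δ = 67.78°  ·
  (1,6): δ = 96.93°  ·
  (2,3): δ = 96.59°  ·
  (2,4): δ = 40.97°  ✓
  (2,5): δ = 7.68°  ✓
  (2,6): δ = 21.47°  ✓
  (3,4): δ = 124.38°  ·
  (3,5): δ = 91.09°  ·
  (3,6): δ = 61.94°  ·
  (4,5): δ = 146.71°  ·
  (4,6): δ = 117.56°  ·
  (5,6): δ = 150.85°  ·
antipodal pairs: 7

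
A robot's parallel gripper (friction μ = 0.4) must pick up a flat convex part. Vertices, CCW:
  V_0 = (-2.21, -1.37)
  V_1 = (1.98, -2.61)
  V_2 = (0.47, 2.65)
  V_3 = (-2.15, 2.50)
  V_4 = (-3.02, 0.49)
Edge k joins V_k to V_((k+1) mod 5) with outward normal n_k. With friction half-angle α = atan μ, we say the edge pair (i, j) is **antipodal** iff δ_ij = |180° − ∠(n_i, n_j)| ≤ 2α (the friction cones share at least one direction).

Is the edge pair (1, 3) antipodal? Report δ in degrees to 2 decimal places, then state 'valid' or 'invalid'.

α = atan 0.4 = 21.80°;  2α = 43.60°
edge 1: e_1 = (-1.51, +5.26);  n_1 = (+0.9612, +0.2759)
edge 3: e_3 = (-0.87, -2.01);  n_3 = (-0.9177, +0.3972)
∠(n_1, n_3) = 140.58°
δ = |180° − 140.58°| = 39.42°
39.42° ≤ 2α = 43.60°  →  valid

δ = 39.42°, valid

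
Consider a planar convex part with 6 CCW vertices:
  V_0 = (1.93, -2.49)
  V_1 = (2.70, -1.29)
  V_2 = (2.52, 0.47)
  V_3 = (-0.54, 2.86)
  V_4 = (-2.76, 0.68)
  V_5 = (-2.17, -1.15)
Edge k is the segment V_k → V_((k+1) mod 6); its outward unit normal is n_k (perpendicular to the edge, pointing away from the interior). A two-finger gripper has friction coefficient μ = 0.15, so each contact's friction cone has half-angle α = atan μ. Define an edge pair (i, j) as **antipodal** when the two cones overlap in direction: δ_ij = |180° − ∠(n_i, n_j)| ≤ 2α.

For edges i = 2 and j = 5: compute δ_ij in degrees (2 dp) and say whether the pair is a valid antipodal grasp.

δ = 19.89°, invalid

α = atan 0.15 = 8.53°;  2α = 17.06°
edge 2: e_2 = (-3.06, +2.39);  n_2 = (+0.6155, +0.7881)
edge 5: e_5 = (+4.10, -1.34);  n_5 = (-0.3107, -0.9505)
∠(n_2, n_5) = 160.11°
δ = |180° − 160.11°| = 19.89°
19.89° > 2α = 17.06°  →  invalid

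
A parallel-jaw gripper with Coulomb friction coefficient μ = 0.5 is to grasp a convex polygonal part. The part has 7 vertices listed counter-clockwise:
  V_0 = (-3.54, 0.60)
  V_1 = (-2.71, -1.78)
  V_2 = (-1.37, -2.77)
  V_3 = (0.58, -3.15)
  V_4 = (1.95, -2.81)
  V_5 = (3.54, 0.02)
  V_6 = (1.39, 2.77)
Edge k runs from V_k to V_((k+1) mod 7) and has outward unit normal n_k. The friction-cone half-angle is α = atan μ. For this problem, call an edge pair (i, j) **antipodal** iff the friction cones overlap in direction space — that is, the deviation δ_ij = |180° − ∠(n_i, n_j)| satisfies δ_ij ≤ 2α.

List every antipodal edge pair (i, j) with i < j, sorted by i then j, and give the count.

count = 7; pairs: (0,4), (0,5), (1,5), (2,5), (2,6), (3,6), (4,6)

α = atan 0.5 = 26.57°;  2α = 53.13°
n_0 = (-0.9442, -0.3293)
n_1 = (-0.5942, -0.8043)
n_2 = (-0.1913, -0.9815)
n_3 = (+0.2409, -0.9706)
n_4 = (+0.8718, -0.4898)
n_5 = (+0.7878, +0.6159)
n_6 = (-0.4029, +0.9153)
  (0,1): δ = 145.68°  ·
  (0,2): δ = 120.25°  ·
  (0,3): δ = 95.29°  ·
  (0,4): δ = 48.55°  ✓
  (0,5): δ = 18.79°  ✓
  (0,6): δ = 94.53°  ·
  (1,2): δ = 154.57°  ·
  (1,3): δ = 129.60°  ·
  (1,4): δ = 82.87°  ·
  (1,5): δ = 15.52°  ✓
  (1,6): δ = 60.21°  ·
  (2,3): δ = 155.04°  ·
  (2,4): δ = 108.30°  ·
  (2,5): δ = 40.95°  ✓
  (2,6): δ = 34.78°  ✓
  (3,4): δ = 133.27°  ·
  (3,5): δ = 65.92°  ·
  (3,6): δ = 9.82°  ✓
  (4,5): δ = 112.65°  ·
  (4,6): δ = 36.91°  ✓
  (5,6): δ = 104.26°  ·
antipodal pairs: 7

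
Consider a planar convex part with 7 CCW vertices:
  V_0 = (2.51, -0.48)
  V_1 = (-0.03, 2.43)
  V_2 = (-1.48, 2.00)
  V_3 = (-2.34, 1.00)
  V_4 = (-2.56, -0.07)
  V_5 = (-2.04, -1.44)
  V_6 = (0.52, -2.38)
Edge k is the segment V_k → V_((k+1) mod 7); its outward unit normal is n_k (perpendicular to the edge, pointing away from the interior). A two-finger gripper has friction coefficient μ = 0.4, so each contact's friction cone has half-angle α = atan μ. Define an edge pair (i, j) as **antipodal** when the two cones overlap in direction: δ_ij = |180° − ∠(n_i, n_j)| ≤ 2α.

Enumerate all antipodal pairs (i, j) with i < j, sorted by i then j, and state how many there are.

α = atan 0.4 = 21.80°;  2α = 43.60°
n_0 = (+0.7534, +0.6576)
n_1 = (-0.2843, +0.9587)
n_2 = (-0.7582, +0.6520)
n_3 = (-0.9795, +0.2014)
n_4 = (-0.9349, -0.3549)
n_5 = (-0.3447, -0.9387)
n_6 = (+0.6906, -0.7233)
  (0,1): δ = 114.60°  ·
  (0,2): δ = 81.81°  ·
  (0,3): δ = 52.73°  ·
  (0,4): δ = 20.33°  ✓
  (0,5): δ = 28.72°  ✓
  (0,6): δ = 92.56°  ·
  (1,2): δ = 147.21°  ·
  (1,3): δ = 118.14°  ·
  (1,4): δ = 85.73°  ·
  (1,5): δ = 36.68°  ✓
  (1,6): δ = 27.16°  ✓
  (2,3): δ = 150.92°  ·
  (2,4): δ = 118.52°  ·
  (2,5): δ = 69.47°  ·
  (2,6): δ = 5.63°  ✓
  (3,4): δ = 147.60°  ·
  (3,5): δ = 98.54°  ·
  (3,6): δ = 34.71°  ✓
  (4,5): δ = 130.95°  ·
  (4,6): δ = 67.11°  ·
  (5,6): δ = 116.16°  ·
antipodal pairs: 6

count = 6; pairs: (0,4), (0,5), (1,5), (1,6), (2,6), (3,6)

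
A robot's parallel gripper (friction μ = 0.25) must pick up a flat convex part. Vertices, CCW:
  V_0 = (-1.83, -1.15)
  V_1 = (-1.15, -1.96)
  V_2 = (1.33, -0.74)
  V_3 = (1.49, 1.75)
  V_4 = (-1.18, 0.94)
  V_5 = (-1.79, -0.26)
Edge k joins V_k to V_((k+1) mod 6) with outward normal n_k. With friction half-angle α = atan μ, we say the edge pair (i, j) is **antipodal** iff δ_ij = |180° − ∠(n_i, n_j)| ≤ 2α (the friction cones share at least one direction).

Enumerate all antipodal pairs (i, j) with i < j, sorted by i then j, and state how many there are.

count = 3; pairs: (1,3), (2,4), (2,5)

α = atan 0.25 = 14.04°;  2α = 28.07°
n_0 = (-0.7659, -0.6430)
n_1 = (+0.4414, -0.8973)
n_2 = (+0.9979, -0.0641)
n_3 = (-0.2903, +0.9569)
n_4 = (-0.8914, +0.4531)
n_5 = (-0.9990, +0.0449)
  (0,1): δ = 103.82°  ·
  (0,2): δ = 43.69°  ·
  (0,3): δ = 66.86°  ·
  (0,4): δ = 113.04°  ·
  (0,5): δ = 137.41°  ·
  (1,2): δ = 119.87°  ·
  (1,3): δ = 9.32°  ✓
  (1,4): δ = 36.86°  ·
  (1,5): δ = 61.23°  ·
  (2,3): δ = 69.45°  ·
  (2,4): δ = 23.27°  ✓
  (2,5): δ = 1.10°  ✓
  (3,4): δ = 133.82°  ·
  (3,5): δ = 109.45°  ·
  (4,5): δ = 155.63°  ·
antipodal pairs: 3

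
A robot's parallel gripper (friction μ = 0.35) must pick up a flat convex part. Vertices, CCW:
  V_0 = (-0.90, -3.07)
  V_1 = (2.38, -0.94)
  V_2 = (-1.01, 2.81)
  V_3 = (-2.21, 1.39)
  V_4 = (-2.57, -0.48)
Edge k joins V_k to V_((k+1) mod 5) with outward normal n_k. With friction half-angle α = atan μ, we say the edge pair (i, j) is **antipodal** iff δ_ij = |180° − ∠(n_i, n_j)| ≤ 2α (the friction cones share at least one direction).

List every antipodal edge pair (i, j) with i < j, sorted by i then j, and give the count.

α = atan 0.35 = 19.29°;  2α = 38.58°
n_0 = (+0.5446, -0.8387)
n_1 = (+0.7418, +0.6706)
n_2 = (-0.7638, +0.6455)
n_3 = (-0.9820, +0.1890)
n_4 = (-0.8404, -0.5419)
  (0,1): δ = 80.89°  ·
  (0,2): δ = 16.80°  ✓
  (0,3): δ = 46.10°  ·
  (0,4): δ = 89.81°  ·
  (1,2): δ = 82.31°  ·
  (1,3): δ = 53.01°  ·
  (1,4): δ = 9.30°  ✓
  (2,3): δ = 150.70°  ·
  (2,4): δ = 106.99°  ·
  (3,4): δ = 136.29°  ·
antipodal pairs: 2

count = 2; pairs: (0,2), (1,4)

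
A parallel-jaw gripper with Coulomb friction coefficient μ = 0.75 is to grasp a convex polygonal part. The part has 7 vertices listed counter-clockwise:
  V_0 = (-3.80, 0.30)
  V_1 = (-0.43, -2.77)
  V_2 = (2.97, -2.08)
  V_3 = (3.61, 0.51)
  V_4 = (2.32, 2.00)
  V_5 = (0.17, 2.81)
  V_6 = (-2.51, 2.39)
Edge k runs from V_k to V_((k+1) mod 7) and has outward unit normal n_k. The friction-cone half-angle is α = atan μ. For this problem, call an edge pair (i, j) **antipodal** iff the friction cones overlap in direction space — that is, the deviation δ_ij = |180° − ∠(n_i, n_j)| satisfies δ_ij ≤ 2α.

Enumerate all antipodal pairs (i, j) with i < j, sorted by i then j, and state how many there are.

α = atan 0.75 = 36.87°;  2α = 73.74°
n_0 = (-0.6734, -0.7392)
n_1 = (+0.1989, -0.9800)
n_2 = (+0.9708, -0.2399)
n_3 = (+0.7560, +0.6545)
n_4 = (+0.3526, +0.9358)
n_5 = (-0.1548, +0.9879)
n_6 = (-0.8510, +0.5252)
  (0,1): δ = 126.20°  ·
  (0,2): δ = 61.55°  ✓
  (0,3): δ = 6.78°  ✓
  (0,4): δ = 21.69°  ✓
  (0,5): δ = 51.24°  ✓
  (0,6): δ = 100.65°  ·
  (1,2): δ = 115.35°  ·
  (1,3): δ = 60.59°  ✓
  (1,4): δ = 32.12°  ✓
  (1,5): δ = 2.57°  ✓
  (1,6): δ = 46.84°  ✓
  (2,3): δ = 125.23°  ·
  (2,4): δ = 96.76°  ·
  (2,5): δ = 67.21°  ✓
  (2,6): δ = 17.80°  ✓
  (3,4): δ = 151.53°  ·
  (3,5): δ = 121.98°  ·
  (3,6): δ = 72.57°  ✓
  (4,5): δ = 150.45°  ·
  (4,6): δ = 101.04°  ·
  (5,6): δ = 130.59°  ·
antipodal pairs: 11

count = 11; pairs: (0,2), (0,3), (0,4), (0,5), (1,3), (1,4), (1,5), (1,6), (2,5), (2,6), (3,6)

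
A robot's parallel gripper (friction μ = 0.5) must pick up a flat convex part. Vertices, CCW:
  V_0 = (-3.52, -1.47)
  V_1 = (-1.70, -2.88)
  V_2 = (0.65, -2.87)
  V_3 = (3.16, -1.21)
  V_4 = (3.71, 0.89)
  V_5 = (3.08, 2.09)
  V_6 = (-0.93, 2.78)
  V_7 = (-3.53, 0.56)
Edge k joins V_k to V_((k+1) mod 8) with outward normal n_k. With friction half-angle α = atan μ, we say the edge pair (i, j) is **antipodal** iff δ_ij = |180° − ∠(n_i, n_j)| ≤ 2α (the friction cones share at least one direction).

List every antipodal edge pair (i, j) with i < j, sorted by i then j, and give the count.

count = 9; pairs: (0,4), (0,5), (1,5), (1,6), (2,5), (2,6), (3,6), (3,7), (4,7)

α = atan 0.5 = 26.57°;  2α = 53.13°
n_0 = (-0.6124, -0.7905)
n_1 = (+0.0043, -1.0000)
n_2 = (+0.5516, -0.8341)
n_3 = (+0.9674, -0.2534)
n_4 = (+0.8854, +0.4648)
n_5 = (+0.1696, +0.9855)
n_6 = (-0.6493, +0.7605)
n_7 = (-1.0000, -0.0049)
  (0,1): δ = 141.99°  ·
  (0,2): δ = 108.76°  ·
  (0,3): δ = 66.91°  ·
  (0,4): δ = 24.53°  ✓
  (0,5): δ = 28.00°  ✓
  (0,6): δ = 78.26°  ·
  (0,7): δ = 128.05°  ·
  (1,2): δ = 146.76°  ·
  (1,3): δ = 104.92°  ·
  (1,4): δ = 62.54°  ·
  (1,5): δ = 10.01°  ✓
  (1,6): δ = 40.25°  ✓
  (1,7): δ = 90.04°  ·
  (2,3): δ = 138.16°  ·
  (2,4): δ = 95.78°  ·
  (2,5): δ = 43.24°  ✓
  (2,6): δ = 7.01°  ✓
  (2,7): δ = 56.80°  ·
  (3,4): δ = 137.62°  ·
  (3,5): δ = 85.09°  ·
  (3,6): δ = 34.83°  ✓
  (3,7): δ = 14.96°  ✓
  (4,5): δ = 127.46°  ·
  (4,6): δ = 77.21°  ·
  (4,7): δ = 27.42°  ✓
  (5,6): δ = 129.74°  ·
  (5,7): δ = 79.95°  ·
  (6,7): δ = 130.21°  ·
antipodal pairs: 9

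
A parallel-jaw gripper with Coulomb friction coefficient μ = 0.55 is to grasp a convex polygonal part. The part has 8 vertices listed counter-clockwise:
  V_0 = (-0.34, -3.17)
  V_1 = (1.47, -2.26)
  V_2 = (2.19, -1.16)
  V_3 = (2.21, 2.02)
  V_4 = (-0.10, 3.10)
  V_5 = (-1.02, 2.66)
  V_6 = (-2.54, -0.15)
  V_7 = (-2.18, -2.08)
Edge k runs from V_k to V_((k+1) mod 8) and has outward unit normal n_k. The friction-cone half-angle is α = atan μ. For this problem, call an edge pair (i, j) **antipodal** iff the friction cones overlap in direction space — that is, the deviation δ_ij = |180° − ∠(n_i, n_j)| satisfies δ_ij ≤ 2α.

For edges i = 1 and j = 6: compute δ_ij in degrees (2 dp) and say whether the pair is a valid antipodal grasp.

α = atan 0.55 = 28.81°;  2α = 57.62°
edge 1: e_1 = (+0.72, +1.10);  n_1 = (+0.8367, -0.5477)
edge 6: e_6 = (+0.36, -1.93);  n_6 = (-0.9830, -0.1834)
∠(n_1, n_6) = 136.23°
δ = |180° − 136.23°| = 43.77°
43.77° ≤ 2α = 57.62°  →  valid

δ = 43.77°, valid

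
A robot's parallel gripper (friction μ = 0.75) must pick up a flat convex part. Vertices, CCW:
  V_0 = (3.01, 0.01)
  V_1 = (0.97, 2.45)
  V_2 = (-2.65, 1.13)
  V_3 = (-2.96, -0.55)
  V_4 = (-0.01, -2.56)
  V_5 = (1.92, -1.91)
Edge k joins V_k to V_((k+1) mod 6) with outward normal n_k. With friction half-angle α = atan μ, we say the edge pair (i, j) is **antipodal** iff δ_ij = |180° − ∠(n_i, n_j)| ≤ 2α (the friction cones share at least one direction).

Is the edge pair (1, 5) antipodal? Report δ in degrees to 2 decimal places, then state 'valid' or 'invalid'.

α = atan 0.75 = 36.87°;  2α = 73.74°
edge 1: e_1 = (-3.62, -1.32);  n_1 = (-0.3426, +0.9395)
edge 5: e_5 = (+1.09, +1.92);  n_5 = (+0.8696, -0.4937)
∠(n_1, n_5) = 139.62°
δ = |180° − 139.62°| = 40.38°
40.38° ≤ 2α = 73.74°  →  valid

δ = 40.38°, valid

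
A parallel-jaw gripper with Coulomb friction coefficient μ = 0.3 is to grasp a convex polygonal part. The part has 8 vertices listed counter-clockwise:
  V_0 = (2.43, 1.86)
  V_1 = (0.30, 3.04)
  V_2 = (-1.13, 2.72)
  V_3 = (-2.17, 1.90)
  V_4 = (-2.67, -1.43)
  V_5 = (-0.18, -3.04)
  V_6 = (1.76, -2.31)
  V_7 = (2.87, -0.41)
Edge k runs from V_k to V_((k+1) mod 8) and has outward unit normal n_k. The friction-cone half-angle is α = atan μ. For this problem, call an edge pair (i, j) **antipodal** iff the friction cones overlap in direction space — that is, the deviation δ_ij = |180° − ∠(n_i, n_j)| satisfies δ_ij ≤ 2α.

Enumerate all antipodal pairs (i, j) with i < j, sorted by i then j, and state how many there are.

count = 6; pairs: (0,4), (1,5), (2,5), (2,6), (3,6), (3,7)

α = atan 0.3 = 16.70°;  2α = 33.40°
n_0 = (+0.4846, +0.8747)
n_1 = (-0.2184, +0.9759)
n_2 = (-0.6192, +0.7853)
n_3 = (-0.9889, +0.1485)
n_4 = (-0.5430, -0.8398)
n_5 = (+0.3522, -0.9359)
n_6 = (+0.8634, -0.5044)
n_7 = (+0.9817, +0.1903)
  (0,1): δ = 138.40°  ·
  (0,2): δ = 112.76°  ·
  (0,3): δ = 69.55°  ·
  (0,4): δ = 3.90°  ✓
  (0,5): δ = 49.61°  ·
  (0,6): δ = 88.69°  ·
  (0,7): δ = 129.96°  ·
  (1,2): δ = 154.36°  ·
  (1,3): δ = 111.15°  ·
  (1,4): δ = 45.50°  ·
  (1,5): δ = 8.01°  ✓
  (1,6): δ = 47.09°  ·
  (1,7): δ = 88.36°  ·
  (2,3): δ = 136.79°  ·
  (2,4): δ = 71.14°  ·
  (2,5): δ = 17.63°  ✓
  (2,6): δ = 21.45°  ✓
  (2,7): δ = 62.72°  ·
  (3,4): δ = 114.35°  ·
  (3,5): δ = 60.84°  ·
  (3,6): δ = 21.75°  ✓
  (3,7): δ = 19.51°  ✓
  (4,5): δ = 126.49°  ·
  (4,6): δ = 87.41°  ·
  (4,7): δ = 46.14°  ·
  (5,6): δ = 140.91°  ·
  (5,7): δ = 99.65°  ·
  (6,7): δ = 138.74°  ·
antipodal pairs: 6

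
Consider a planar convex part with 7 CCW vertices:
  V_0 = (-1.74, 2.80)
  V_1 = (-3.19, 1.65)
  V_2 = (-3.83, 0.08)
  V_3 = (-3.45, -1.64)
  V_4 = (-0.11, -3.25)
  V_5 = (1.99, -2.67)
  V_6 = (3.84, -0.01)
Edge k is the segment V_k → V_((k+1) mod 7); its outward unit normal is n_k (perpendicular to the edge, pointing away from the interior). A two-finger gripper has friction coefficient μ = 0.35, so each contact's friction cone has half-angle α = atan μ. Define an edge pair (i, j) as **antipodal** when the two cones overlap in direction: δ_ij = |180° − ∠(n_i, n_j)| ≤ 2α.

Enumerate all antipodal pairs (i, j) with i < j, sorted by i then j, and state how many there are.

α = atan 0.35 = 19.29°;  2α = 38.58°
n_0 = (-0.6214, +0.7835)
n_1 = (-0.9260, +0.3775)
n_2 = (-0.9765, -0.2157)
n_3 = (-0.4342, -0.9008)
n_4 = (+0.2662, -0.9639)
n_5 = (+0.8210, -0.5710)
n_6 = (+0.4498, +0.8931)
  (0,1): δ = 150.60°  ·
  (0,2): δ = 115.96°  ·
  (0,3): δ = 64.15°  ·
  (0,4): δ = 22.98°  ✓
  (0,5): δ = 16.76°  ✓
  (0,6): δ = 114.85°  ·
  (1,2): δ = 145.36°  ·
  (1,3): δ = 93.56°  ·
  (1,4): δ = 52.38°  ·
  (1,5): δ = 12.64°  ✓
  (1,6): δ = 85.45°  ·
  (2,3): δ = 128.19°  ·
  (2,4): δ = 87.02°  ·
  (2,5): δ = 47.28°  ·
  (2,6): δ = 50.81°  ·
  (3,4): δ = 138.82°  ·
  (3,5): δ = 99.08°  ·
  (3,6): δ = 0.99°  ✓
  (4,5): δ = 140.26°  ·
  (4,6): δ = 42.17°  ·
  (5,6): δ = 81.91°  ·
antipodal pairs: 4

count = 4; pairs: (0,4), (0,5), (1,5), (3,6)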